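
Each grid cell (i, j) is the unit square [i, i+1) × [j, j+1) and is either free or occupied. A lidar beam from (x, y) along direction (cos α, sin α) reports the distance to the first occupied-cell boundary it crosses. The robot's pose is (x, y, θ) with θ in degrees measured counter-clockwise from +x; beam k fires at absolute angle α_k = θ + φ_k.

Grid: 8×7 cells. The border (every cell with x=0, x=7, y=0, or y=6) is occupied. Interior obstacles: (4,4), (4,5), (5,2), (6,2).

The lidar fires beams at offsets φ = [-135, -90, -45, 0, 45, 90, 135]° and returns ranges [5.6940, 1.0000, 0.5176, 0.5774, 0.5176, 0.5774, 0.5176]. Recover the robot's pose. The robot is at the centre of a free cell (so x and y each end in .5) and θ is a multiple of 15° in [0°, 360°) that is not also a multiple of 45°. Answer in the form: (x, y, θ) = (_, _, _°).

(x, y, θ) = (6.5, 1.5, 300°)

The pose lattice has 26·16 = 416 candidates. Test each by forward raycasting.
  (1.5, 1.5, 210°): beam 1 = 4.6587 ≠ 5.6940 ✗
  (3.5, 3.5, 255°): beam 1 = 2.8868 ≠ 5.6940 ✗
  (6.5, 5.5, 330°): beam 1 = 1.5529 ≠ 5.6940 ✗
  (4.5, 3.5, 240°): beam 1 = 0.5176 ≠ 5.6940 ✗
  …
  (6.5, 1.5, 300°): r_1=5.6940, r_2=1.0000, r_3=0.5176, r_4=0.5774, r_5=0.5176, r_6=0.5774, r_7=0.5176 — all match ✓
Unique over the lattice → pose = (6.5, 1.5, 300°).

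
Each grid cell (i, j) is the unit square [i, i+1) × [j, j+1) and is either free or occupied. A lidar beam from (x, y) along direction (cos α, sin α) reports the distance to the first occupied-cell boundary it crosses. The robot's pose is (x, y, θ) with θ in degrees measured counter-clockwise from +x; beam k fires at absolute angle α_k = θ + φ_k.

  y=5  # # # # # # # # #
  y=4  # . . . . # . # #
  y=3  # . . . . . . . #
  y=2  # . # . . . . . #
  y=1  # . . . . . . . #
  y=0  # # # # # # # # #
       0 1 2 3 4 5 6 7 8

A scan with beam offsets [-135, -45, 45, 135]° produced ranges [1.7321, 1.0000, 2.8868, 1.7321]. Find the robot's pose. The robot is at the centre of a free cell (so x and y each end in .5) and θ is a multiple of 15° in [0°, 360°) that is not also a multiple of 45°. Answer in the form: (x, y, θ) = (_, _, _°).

The pose lattice has 25·16 = 400 candidates. Test each by forward raycasting.
  (3.5, 2.5, 75°): beam 2 = 4.0415 ≠ 1.0000 ✗
  (2.5, 4.5, 150°): beam 1 = 1.9319 ≠ 1.7321 ✗
  (2.5, 4.5, 165°): beam 1 = 1.0000 ≠ 1.7321 ✗
  (4.5, 1.5, 150°): beam 1 = 3.6235 ≠ 1.7321 ✗
  …
  (3.5, 3.5, 255°): r_1=1.7321, r_2=1.0000, r_3=2.8868, r_4=1.7321 — all match ✓
Unique over the lattice → pose = (3.5, 3.5, 255°).

(x, y, θ) = (3.5, 3.5, 255°)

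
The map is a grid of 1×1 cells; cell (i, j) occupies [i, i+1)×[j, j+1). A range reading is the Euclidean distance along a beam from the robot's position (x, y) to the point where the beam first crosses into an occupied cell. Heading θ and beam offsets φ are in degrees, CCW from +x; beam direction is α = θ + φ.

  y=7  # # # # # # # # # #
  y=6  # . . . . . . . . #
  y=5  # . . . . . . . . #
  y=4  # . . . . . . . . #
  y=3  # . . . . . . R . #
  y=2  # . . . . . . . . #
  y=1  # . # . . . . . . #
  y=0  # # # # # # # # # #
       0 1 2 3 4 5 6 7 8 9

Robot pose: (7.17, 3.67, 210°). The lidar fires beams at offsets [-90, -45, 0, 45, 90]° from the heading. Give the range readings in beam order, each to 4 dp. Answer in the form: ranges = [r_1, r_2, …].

ranges = [3.8452, 6.3877, 4.8151, 2.7642, 3.0831]

beam 1: φ=-90°, α=120°
  direction (-0.5000, 0.8660); cell (7,3); t to first gridline: x 0.3400, y 0.3811 (then +2.0000 / +1.1547)
    (6,3) via x @ 0.3400
    (6,4) via y @ 0.3811
    (6,5) via y @ 1.5358
    (5,5) via x @ 2.3400
    (5,6) via y @ 2.6905
    (5,7) via y @ 3.8452  # hit
  → r_1 = 3.8452
beam 2: φ=-45°, α=165°
  direction (-0.9659, 0.2588); cell (7,3); t to first gridline: x 0.1760, y 1.2750 (then +1.0353 / +3.8637)
    (6,3) via x @ 0.1760
    (5,3) via x @ 1.2113
    (5,4) via y @ 1.2750
    (4,4) via x @ 2.2465
    (3,4) via x @ 3.2818
    (2,4) via x @ 4.3171
    (2,5) via y @ 5.1387
    (1,5) via x @ 5.3524
    (0,5) via x @ 6.3877  # hit
  → r_2 = 6.3877
beam 3: φ=0°, α=210°
  direction (-0.8660, -0.5000); cell (7,3); t to first gridline: x 0.1963, y 1.3400 (then +1.1547 / +2.0000)
    (6,3) via x @ 0.1963
    (6,2) via y @ 1.3400
    (5,2) via x @ 1.3510
    (4,2) via x @ 2.5057
    (4,1) via y @ 3.3400
    (3,1) via x @ 3.6604
    (2,1) via x @ 4.8151  # hit
  → r_3 = 4.8151
beam 4: φ=45°, α=255°
  direction (-0.2588, -0.9659); cell (7,3); t to first gridline: x 0.6568, y 0.6936 (then +3.8637 / +1.0353)
    (6,3) via x @ 0.6568
    (6,2) via y @ 0.6936
    (6,1) via y @ 1.7289
    (6,0) via y @ 2.7642  # hit
  → r_4 = 2.7642
beam 5: φ=90°, α=300°
  direction (0.5000, -0.8660); cell (7,3); t to first gridline: x 1.6600, y 0.7736 (then +2.0000 / +1.1547)
    (7,2) via y @ 0.7736
    (8,2) via x @ 1.6600
    (8,1) via y @ 1.9283
    (8,0) via y @ 3.0831  # hit
  → r_5 = 3.0831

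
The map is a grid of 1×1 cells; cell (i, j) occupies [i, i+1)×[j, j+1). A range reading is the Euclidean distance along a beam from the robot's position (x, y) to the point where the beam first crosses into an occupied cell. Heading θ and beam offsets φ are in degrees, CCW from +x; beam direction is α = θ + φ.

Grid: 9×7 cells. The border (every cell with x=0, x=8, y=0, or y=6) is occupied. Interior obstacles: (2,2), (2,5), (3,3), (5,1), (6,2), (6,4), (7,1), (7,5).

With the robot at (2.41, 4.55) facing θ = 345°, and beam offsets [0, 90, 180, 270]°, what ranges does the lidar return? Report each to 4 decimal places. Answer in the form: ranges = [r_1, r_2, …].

beam 1: φ=0°, α=345°
  d=(0.9659,-0.2588)  start (2,4)  tX=0.6108 tY=2.1250  stride 1/|dx|=1.0353 1/|dy|=3.8637
    cross x-line → (3,4), t=0.6108
    cross x-line → (4,4), t=1.6461
    cross y-line → (4,3), t=2.1250
    cross x-line → (5,3), t=2.6814
    cross x-line → (6,3), t=3.7166
    cross x-line → (7,3), t=4.7519
    cross x-line → (8,3), t=5.7872 (wall)
  → r_1 = 5.7872
beam 2: φ=90°, α=75°
  d=(0.2588,0.9659)  start (2,4)  tX=2.2796 tY=0.4659  stride 1/|dx|=3.8637 1/|dy|=1.0353
    cross y-line → (2,5), t=0.4659 (wall)
  → r_2 = 0.4659
beam 3: φ=180°, α=165°
  d=(-0.9659,0.2588)  start (2,4)  tX=0.4245 tY=1.7387  stride 1/|dx|=1.0353 1/|dy|=3.8637
    cross x-line → (1,4), t=0.4245
    cross x-line → (0,4), t=1.4597 (wall)
  → r_3 = 1.4597
beam 4: φ=270°, α=255°
  d=(-0.2588,-0.9659)  start (2,4)  tX=1.5841 tY=0.5694  stride 1/|dx|=3.8637 1/|dy|=1.0353
    cross y-line → (2,3), t=0.5694
    cross x-line → (1,3), t=1.5841
    cross y-line → (1,2), t=1.6047
    cross y-line → (1,1), t=2.6400
    cross y-line → (1,0), t=3.6752 (wall)
  → r_4 = 3.6752

ranges = [5.7872, 0.4659, 1.4597, 3.6752]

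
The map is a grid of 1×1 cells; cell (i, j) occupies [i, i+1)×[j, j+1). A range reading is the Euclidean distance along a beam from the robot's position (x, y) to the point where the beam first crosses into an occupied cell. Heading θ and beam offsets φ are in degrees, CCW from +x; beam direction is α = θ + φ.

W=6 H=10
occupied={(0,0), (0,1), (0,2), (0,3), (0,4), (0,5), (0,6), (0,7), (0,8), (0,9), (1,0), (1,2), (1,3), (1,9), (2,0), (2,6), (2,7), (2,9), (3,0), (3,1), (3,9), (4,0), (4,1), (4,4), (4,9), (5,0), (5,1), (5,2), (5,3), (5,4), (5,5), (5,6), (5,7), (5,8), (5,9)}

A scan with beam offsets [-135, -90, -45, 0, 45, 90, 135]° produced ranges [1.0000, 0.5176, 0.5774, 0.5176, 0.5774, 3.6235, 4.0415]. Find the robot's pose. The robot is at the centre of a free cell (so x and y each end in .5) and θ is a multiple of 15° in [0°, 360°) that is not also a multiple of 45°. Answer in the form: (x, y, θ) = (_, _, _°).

The pose lattice has 25·16 = 400 candidates. Test each by forward raycasting.
  (2.5, 1.5, 330°): beam 1 = 1.5529 ≠ 1.0000 ✗
  (4.5, 8.5, 210°): beam 1 = 0.5176 ≠ 1.0000 ✗
  (2.5, 1.5, 105°): beam 1 = 0.5774 ≠ 1.0000 ✗
  …
  (1.5, 4.5, 255°): r_1=1.0000, r_2=0.5176, r_3=0.5774, r_4=0.5176, r_5=0.5774, r_6=3.6235, r_7=4.0415 — all match ✓
No second candidate reproduces the full scan.

(x, y, θ) = (1.5, 4.5, 255°)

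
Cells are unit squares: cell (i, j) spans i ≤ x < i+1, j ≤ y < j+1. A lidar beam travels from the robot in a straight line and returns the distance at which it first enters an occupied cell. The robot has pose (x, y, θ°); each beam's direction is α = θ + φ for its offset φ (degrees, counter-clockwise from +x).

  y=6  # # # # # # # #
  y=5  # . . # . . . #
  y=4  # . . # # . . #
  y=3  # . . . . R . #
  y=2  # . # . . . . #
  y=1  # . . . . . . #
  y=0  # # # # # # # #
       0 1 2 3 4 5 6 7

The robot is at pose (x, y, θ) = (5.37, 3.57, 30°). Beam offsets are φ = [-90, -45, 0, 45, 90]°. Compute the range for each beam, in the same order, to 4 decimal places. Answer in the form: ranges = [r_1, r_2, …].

ranges = [2.9676, 1.6875, 1.8822, 2.5157, 0.7400]

beam 1: φ=-90°, α=300°
  direction (0.5000, -0.8660); cell (5,3); t to first gridline: x 1.2600, y 0.6582 (then +2.0000 / +1.1547)
    (5,2) via y @ 0.6582
    (6,2) via x @ 1.2600
    (6,1) via y @ 1.8129
    (6,0) via y @ 2.9676  # hit
  → r_1 = 2.9676
beam 2: φ=-45°, α=345°
  direction (0.9659, -0.2588); cell (5,3); t to first gridline: x 0.6522, y 2.2023 (then +1.0353 / +3.8637)
    (6,3) via x @ 0.6522
    (7,3) via x @ 1.6875  # hit
  → r_2 = 1.6875
beam 3: φ=0°, α=30°
  direction (0.8660, 0.5000); cell (5,3); t to first gridline: x 0.7275, y 0.8600 (then +1.1547 / +2.0000)
    (6,3) via x @ 0.7275
    (6,4) via y @ 0.8600
    (7,4) via x @ 1.8822  # hit
  → r_3 = 1.8822
beam 4: φ=45°, α=75°
  direction (0.2588, 0.9659); cell (5,3); t to first gridline: x 2.4341, y 0.4452 (then +3.8637 / +1.0353)
    (5,4) via y @ 0.4452
    (5,5) via y @ 1.4804
    (6,5) via x @ 2.4341
    (6,6) via y @ 2.5157  # hit
  → r_4 = 2.5157
beam 5: φ=90°, α=120°
  direction (-0.5000, 0.8660); cell (5,3); t to first gridline: x 0.7400, y 0.4965 (then +2.0000 / +1.1547)
    (5,4) via y @ 0.4965
    (4,4) via x @ 0.7400  # hit
  → r_5 = 0.7400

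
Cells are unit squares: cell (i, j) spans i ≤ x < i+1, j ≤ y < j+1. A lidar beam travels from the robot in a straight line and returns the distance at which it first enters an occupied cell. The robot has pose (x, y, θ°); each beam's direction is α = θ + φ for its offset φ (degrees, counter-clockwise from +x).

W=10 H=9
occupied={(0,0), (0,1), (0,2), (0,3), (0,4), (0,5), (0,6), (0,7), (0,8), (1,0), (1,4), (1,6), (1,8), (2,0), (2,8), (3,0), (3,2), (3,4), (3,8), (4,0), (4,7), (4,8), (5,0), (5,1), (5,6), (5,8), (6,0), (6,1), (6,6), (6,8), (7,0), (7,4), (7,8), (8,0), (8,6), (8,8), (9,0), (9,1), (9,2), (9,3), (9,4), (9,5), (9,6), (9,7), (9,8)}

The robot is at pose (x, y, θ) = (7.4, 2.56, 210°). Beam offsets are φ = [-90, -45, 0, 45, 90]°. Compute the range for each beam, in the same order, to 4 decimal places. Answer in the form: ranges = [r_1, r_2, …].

ranges = [3.9722, 5.5905, 1.1200, 1.5455, 1.8013]

beam 1: φ=-90°, α=120°
  d=(-0.5000,0.8660)  start (7,2)  tX=0.8000 tY=0.5081  stride 1/|dx|=2.0000 1/|dy|=1.1547
    cross y-line → (7,3), t=0.5081
    cross x-line → (6,3), t=0.8000
    cross y-line → (6,4), t=1.6628
    cross x-line → (5,4), t=2.8000
    cross y-line → (5,5), t=2.8175
    cross y-line → (5,6), t=3.9722 (wall)
  → r_1 = 3.9722
beam 2: φ=-45°, α=165°
  d=(-0.9659,0.2588)  start (7,2)  tX=0.4141 tY=1.7000  stride 1/|dx|=1.0353 1/|dy|=3.8637
    cross x-line → (6,2), t=0.4141
    cross x-line → (5,2), t=1.4494
    cross y-line → (5,3), t=1.7000
    cross x-line → (4,3), t=2.4847
    cross x-line → (3,3), t=3.5199
    cross x-line → (2,3), t=4.5552
    cross y-line → (2,4), t=5.5637
    cross x-line → (1,4), t=5.5905 (wall)
  → r_2 = 5.5905
beam 3: φ=0°, α=210°
  d=(-0.8660,-0.5000)  start (7,2)  tX=0.4619 tY=1.1200  stride 1/|dx|=1.1547 1/|dy|=2.0000
    cross x-line → (6,2), t=0.4619
    cross y-line → (6,1), t=1.1200 (wall)
  → r_3 = 1.1200
beam 4: φ=45°, α=255°
  d=(-0.2588,-0.9659)  start (7,2)  tX=1.5455 tY=0.5798  stride 1/|dx|=3.8637 1/|dy|=1.0353
    cross y-line → (7,1), t=0.5798
    cross x-line → (6,1), t=1.5455 (wall)
  → r_4 = 1.5455
beam 5: φ=90°, α=300°
  d=(0.5000,-0.8660)  start (7,2)  tX=1.2000 tY=0.6466  stride 1/|dx|=2.0000 1/|dy|=1.1547
    cross y-line → (7,1), t=0.6466
    cross x-line → (8,1), t=1.2000
    cross y-line → (8,0), t=1.8013 (wall)
  → r_5 = 1.8013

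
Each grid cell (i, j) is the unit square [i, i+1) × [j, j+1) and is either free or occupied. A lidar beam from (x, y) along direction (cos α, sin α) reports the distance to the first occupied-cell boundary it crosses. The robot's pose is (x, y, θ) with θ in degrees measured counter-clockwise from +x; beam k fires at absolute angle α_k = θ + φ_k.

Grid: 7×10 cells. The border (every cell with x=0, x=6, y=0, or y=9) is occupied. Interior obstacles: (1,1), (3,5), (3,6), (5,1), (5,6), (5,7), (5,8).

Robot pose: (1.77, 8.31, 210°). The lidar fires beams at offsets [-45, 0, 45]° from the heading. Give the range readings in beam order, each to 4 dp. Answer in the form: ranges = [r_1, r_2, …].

beam 1: φ=-45°, α=165°
  d=(-0.9659,0.2588)  start (1,8)  tX=0.7972 tY=2.6660  stride 1/|dx|=1.0353 1/|dy|=3.8637
    cross x-line → (0,8), t=0.7972 (wall)
  → r_1 = 0.7972
beam 2: φ=0°, α=210°
  d=(-0.8660,-0.5000)  start (1,8)  tX=0.8891 tY=0.6200  stride 1/|dx|=1.1547 1/|dy|=2.0000
    cross y-line → (1,7), t=0.6200
    cross x-line → (0,7), t=0.8891 (wall)
  → r_2 = 0.8891
beam 3: φ=45°, α=255°
  d=(-0.2588,-0.9659)  start (1,8)  tX=2.9751 tY=0.3209  stride 1/|dx|=3.8637 1/|dy|=1.0353
    cross y-line → (1,7), t=0.3209
    cross y-line → (1,6), t=1.3562
    cross y-line → (1,5), t=2.3915
    cross x-line → (0,5), t=2.9751 (wall)
  → r_3 = 2.9751

ranges = [0.7972, 0.8891, 2.9751]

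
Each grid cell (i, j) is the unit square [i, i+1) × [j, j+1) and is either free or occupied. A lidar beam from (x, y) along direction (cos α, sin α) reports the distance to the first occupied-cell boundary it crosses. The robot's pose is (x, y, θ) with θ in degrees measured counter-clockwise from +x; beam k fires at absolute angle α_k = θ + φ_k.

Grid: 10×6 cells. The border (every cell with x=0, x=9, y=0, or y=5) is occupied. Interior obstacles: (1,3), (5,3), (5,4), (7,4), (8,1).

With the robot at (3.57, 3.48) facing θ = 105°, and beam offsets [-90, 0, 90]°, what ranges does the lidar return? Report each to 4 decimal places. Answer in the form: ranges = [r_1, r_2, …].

ranges = [1.4804, 1.5736, 1.6254]

beam 1: φ=-90°, α=15°
  cosα=0.9659 sinα=0.2588 | (3,3) | tMaxX 0.4452 tMaxY 2.0091 | tΔX 1.0353 tΔY 3.8637
    t=0.4452 [x] (4,3)
    t=1.4804 [x] (5,3) — stop
  → r_1 = 1.4804
beam 2: φ=0°, α=105°
  cosα=-0.2588 sinα=0.9659 | (3,3) | tMaxX 2.2023 tMaxY 0.5383 | tΔX 3.8637 tΔY 1.0353
    t=0.5383 [y] (3,4)
    t=1.5736 [y] (3,5) — stop
  → r_2 = 1.5736
beam 3: φ=90°, α=195°
  cosα=-0.9659 sinα=-0.2588 | (3,3) | tMaxX 0.5901 tMaxY 1.8546 | tΔX 1.0353 tΔY 3.8637
    t=0.5901 [x] (2,3)
    t=1.6254 [x] (1,3) — stop
  → r_3 = 1.6254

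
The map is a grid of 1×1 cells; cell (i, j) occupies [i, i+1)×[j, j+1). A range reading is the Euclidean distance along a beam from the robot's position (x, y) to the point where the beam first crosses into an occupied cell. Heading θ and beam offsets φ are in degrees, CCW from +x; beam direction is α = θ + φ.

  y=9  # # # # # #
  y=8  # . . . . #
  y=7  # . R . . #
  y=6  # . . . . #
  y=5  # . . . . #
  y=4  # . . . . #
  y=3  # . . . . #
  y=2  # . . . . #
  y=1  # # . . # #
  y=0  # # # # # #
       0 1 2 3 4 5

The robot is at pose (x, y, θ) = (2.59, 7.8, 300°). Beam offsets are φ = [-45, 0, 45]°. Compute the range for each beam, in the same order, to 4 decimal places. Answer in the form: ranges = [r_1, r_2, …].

beam 1: φ=-45°, α=255°
  cosα=-0.2588 sinα=-0.9659 | (2,7) | tMaxX 2.2796 tMaxY 0.8282 | tΔX 3.8637 tΔY 1.0353
    t=0.8282 [y] (2,6)
    t=1.8635 [y] (2,5)
    t=2.2796 [x] (1,5)
    t=2.8988 [y] (1,4)
    t=3.9340 [y] (1,3)
    t=4.9693 [y] (1,2)
    t=6.0046 [y] (1,1) — stop
  → r_1 = 6.0046
beam 2: φ=0°, α=300°
  cosα=0.5000 sinα=-0.8660 | (2,7) | tMaxX 0.8200 tMaxY 0.9238 | tΔX 2.0000 tΔY 1.1547
    t=0.8200 [x] (3,7)
    t=0.9238 [y] (3,6)
    t=2.0785 [y] (3,5)
    t=2.8200 [x] (4,5)
    t=3.2332 [y] (4,4)
    t=4.3879 [y] (4,3)
    t=4.8200 [x] (5,3) — stop
  → r_2 = 4.8200
beam 3: φ=45°, α=345°
  cosα=0.9659 sinα=-0.2588 | (2,7) | tMaxX 0.4245 tMaxY 3.0910 | tΔX 1.0353 tΔY 3.8637
    t=0.4245 [x] (3,7)
    t=1.4597 [x] (4,7)
    t=2.4950 [x] (5,7) — stop
  → r_3 = 2.4950

ranges = [6.0046, 4.8200, 2.4950]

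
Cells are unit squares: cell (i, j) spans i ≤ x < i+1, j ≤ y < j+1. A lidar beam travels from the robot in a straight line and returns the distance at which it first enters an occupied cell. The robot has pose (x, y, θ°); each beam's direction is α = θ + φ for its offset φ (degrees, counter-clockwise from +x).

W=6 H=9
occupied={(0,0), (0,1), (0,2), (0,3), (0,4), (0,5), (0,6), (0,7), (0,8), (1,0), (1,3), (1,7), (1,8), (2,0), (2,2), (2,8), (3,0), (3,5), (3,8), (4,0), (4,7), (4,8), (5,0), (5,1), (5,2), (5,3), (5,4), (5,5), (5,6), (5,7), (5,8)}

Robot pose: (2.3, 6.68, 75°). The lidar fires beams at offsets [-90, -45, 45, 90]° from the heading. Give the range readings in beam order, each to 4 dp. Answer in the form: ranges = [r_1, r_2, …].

ranges = [2.7952, 1.9630, 0.6000, 1.2364]

beam 1: φ=-90°, α=345°
  direction (0.9659, -0.2588); cell (2,6); t to first gridline: x 0.7247, y 2.6273 (then +1.0353 / +3.8637)
    (3,6) via x @ 0.7247
    (4,6) via x @ 1.7600
    (4,5) via y @ 2.6273
    (5,5) via x @ 2.7952  # hit
  → r_1 = 2.7952
beam 2: φ=-45°, α=30°
  direction (0.8660, 0.5000); cell (2,6); t to first gridline: x 0.8083, y 0.6400 (then +1.1547 / +2.0000)
    (2,7) via y @ 0.6400
    (3,7) via x @ 0.8083
    (4,7) via x @ 1.9630  # hit
  → r_2 = 1.9630
beam 3: φ=45°, α=120°
  direction (-0.5000, 0.8660); cell (2,6); t to first gridline: x 0.6000, y 0.3695 (then +2.0000 / +1.1547)
    (2,7) via y @ 0.3695
    (1,7) via x @ 0.6000  # hit
  → r_3 = 0.6000
beam 4: φ=90°, α=165°
  direction (-0.9659, 0.2588); cell (2,6); t to first gridline: x 0.3106, y 1.2364 (then +1.0353 / +3.8637)
    (1,6) via x @ 0.3106
    (1,7) via y @ 1.2364  # hit
  → r_4 = 1.2364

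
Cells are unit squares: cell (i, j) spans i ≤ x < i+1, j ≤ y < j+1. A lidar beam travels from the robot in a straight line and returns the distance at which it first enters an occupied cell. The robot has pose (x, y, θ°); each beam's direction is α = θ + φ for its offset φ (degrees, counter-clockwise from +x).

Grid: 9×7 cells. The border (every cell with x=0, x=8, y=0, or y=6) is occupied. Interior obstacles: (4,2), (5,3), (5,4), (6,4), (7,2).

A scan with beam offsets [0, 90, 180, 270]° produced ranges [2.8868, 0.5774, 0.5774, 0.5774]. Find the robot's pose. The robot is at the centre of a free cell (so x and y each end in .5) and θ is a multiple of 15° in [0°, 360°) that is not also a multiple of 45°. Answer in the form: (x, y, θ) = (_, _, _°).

Candidates: 30 free-cell centres × 16 headings = 480 poses. Raycast each; keep the one whose scan matches to 4 dp.
  (5.5, 5.5, 240°): beam 1 = 0.5774 ≠ 2.8868 ✗
  (4.5, 5.5, 75°): beam 1 = 0.5176 ≠ 2.8868 ✗
  (2.5, 5.5, 300°): beam 1 = 3.0000 ≠ 2.8868 ✗
  …
  (7.5, 1.5, 150°): r_1=2.8868, r_2=0.5774, r_3=0.5774, r_4=0.5774 — all match ✓
Only this pose fits every beam.

(x, y, θ) = (7.5, 1.5, 150°)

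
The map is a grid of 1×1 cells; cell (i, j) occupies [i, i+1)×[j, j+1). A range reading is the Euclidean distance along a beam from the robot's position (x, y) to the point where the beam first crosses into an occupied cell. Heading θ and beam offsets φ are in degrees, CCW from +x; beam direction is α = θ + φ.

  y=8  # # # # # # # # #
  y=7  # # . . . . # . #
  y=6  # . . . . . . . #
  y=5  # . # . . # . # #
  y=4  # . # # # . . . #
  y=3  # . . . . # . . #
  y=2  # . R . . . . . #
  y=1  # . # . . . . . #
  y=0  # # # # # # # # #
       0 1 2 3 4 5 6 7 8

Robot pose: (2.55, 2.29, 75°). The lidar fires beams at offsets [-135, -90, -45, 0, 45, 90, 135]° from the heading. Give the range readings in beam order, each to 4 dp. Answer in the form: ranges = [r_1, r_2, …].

beam 1: φ=-135°, α=300°
  d=(0.5000,-0.8660)  start (2,2)  tX=0.9000 tY=0.3349  stride 1/|dx|=2.0000 1/|dy|=1.1547
    cross y-line → (2,1), t=0.3349 (wall)
  → r_1 = 0.3349
beam 2: φ=-90°, α=345°
  d=(0.9659,-0.2588)  start (2,2)  tX=0.4659 tY=1.1205  stride 1/|dx|=1.0353 1/|dy|=3.8637
    cross x-line → (3,2), t=0.4659
    cross y-line → (3,1), t=1.1205
    cross x-line → (4,1), t=1.5012
    cross x-line → (5,1), t=2.5364
    cross x-line → (6,1), t=3.5717
    cross x-line → (7,1), t=4.6070
    cross y-line → (7,0), t=4.9842 (wall)
  → r_2 = 4.9842
beam 3: φ=-45°, α=30°
  d=(0.8660,0.5000)  start (2,2)  tX=0.5196 tY=1.4200  stride 1/|dx|=1.1547 1/|dy|=2.0000
    cross x-line → (3,2), t=0.5196
    cross y-line → (3,3), t=1.4200
    cross x-line → (4,3), t=1.6743
    cross x-line → (5,3), t=2.8290 (wall)
  → r_3 = 2.8290
beam 4: φ=0°, α=75°
  d=(0.2588,0.9659)  start (2,2)  tX=1.7387 tY=0.7350  stride 1/|dx|=3.8637 1/|dy|=1.0353
    cross y-line → (2,3), t=0.7350
    cross x-line → (3,3), t=1.7387
    cross y-line → (3,4), t=1.7703 (wall)
  → r_4 = 1.7703
beam 5: φ=45°, α=120°
  d=(-0.5000,0.8660)  start (2,2)  tX=1.1000 tY=0.8198  stride 1/|dx|=2.0000 1/|dy|=1.1547
    cross y-line → (2,3), t=0.8198
    cross x-line → (1,3), t=1.1000
    cross y-line → (1,4), t=1.9745
    cross x-line → (0,4), t=3.1000 (wall)
  → r_5 = 3.1000
beam 6: φ=90°, α=165°
  d=(-0.9659,0.2588)  start (2,2)  tX=0.5694 tY=2.7432  stride 1/|dx|=1.0353 1/|dy|=3.8637
    cross x-line → (1,2), t=0.5694
    cross x-line → (0,2), t=1.6047 (wall)
  → r_6 = 1.6047
beam 7: φ=135°, α=210°
  d=(-0.8660,-0.5000)  start (2,2)  tX=0.6351 tY=0.5800  stride 1/|dx|=1.1547 1/|dy|=2.0000
    cross y-line → (2,1), t=0.5800 (wall)
  → r_7 = 0.5800

ranges = [0.3349, 4.9842, 2.8290, 1.7703, 3.1000, 1.6047, 0.5800]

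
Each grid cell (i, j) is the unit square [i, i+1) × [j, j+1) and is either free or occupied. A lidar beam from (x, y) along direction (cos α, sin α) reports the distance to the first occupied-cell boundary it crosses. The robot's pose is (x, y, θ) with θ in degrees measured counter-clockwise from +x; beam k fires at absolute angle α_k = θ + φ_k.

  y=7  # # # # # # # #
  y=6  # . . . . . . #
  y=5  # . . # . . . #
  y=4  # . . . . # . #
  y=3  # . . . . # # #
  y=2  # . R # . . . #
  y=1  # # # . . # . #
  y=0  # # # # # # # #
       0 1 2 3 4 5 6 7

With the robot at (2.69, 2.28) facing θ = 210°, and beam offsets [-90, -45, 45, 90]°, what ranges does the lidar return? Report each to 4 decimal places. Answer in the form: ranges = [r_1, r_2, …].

beam 1: φ=-90°, α=120°
  d=(-0.5000,0.8660)  start (2,2)  tX=1.3800 tY=0.8314  stride 1/|dx|=2.0000 1/|dy|=1.1547
    cross y-line → (2,3), t=0.8314
    cross x-line → (1,3), t=1.3800
    cross y-line → (1,4), t=1.9861
    cross y-line → (1,5), t=3.1408
    cross x-line → (0,5), t=3.3800 (wall)
  → r_1 = 3.3800
beam 2: φ=-45°, α=165°
  d=(-0.9659,0.2588)  start (2,2)  tX=0.7143 tY=2.7819  stride 1/|dx|=1.0353 1/|dy|=3.8637
    cross x-line → (1,2), t=0.7143
    cross x-line → (0,2), t=1.7496 (wall)
  → r_2 = 1.7496
beam 3: φ=45°, α=255°
  d=(-0.2588,-0.9659)  start (2,2)  tX=2.6660 tY=0.2899  stride 1/|dx|=3.8637 1/|dy|=1.0353
    cross y-line → (2,1), t=0.2899 (wall)
  → r_3 = 0.2899
beam 4: φ=90°, α=300°
  d=(0.5000,-0.8660)  start (2,2)  tX=0.6200 tY=0.3233  stride 1/|dx|=2.0000 1/|dy|=1.1547
    cross y-line → (2,1), t=0.3233 (wall)
  → r_4 = 0.3233

ranges = [3.3800, 1.7496, 0.2899, 0.3233]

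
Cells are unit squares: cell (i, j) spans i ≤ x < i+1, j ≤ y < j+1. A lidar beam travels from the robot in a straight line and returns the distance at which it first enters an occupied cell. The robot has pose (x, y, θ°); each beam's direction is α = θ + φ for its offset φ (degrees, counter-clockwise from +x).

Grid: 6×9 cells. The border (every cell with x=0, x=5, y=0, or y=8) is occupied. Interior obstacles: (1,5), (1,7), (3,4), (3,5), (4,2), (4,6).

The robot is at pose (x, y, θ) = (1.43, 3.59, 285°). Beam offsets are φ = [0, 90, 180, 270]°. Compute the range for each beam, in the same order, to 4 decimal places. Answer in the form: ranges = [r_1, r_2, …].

ranges = [2.6814, 1.6254, 1.4597, 0.4452]

beam 1: φ=0°, α=285°
  direction (0.2588, -0.9659); cell (1,3); t to first gridline: x 2.2023, y 0.6108 (then +3.8637 / +1.0353)
    (1,2) via y @ 0.6108
    (1,1) via y @ 1.6461
    (2,1) via x @ 2.2023
    (2,0) via y @ 2.6814  # hit
  → r_1 = 2.6814
beam 2: φ=90°, α=15°
  direction (0.9659, 0.2588); cell (1,3); t to first gridline: x 0.5901, y 1.5841 (then +1.0353 / +3.8637)
    (2,3) via x @ 0.5901
    (2,4) via y @ 1.5841
    (3,4) via x @ 1.6254  # hit
  → r_2 = 1.6254
beam 3: φ=180°, α=105°
  direction (-0.2588, 0.9659); cell (1,3); t to first gridline: x 1.6614, y 0.4245 (then +3.8637 / +1.0353)
    (1,4) via y @ 0.4245
    (1,5) via y @ 1.4597  # hit
  → r_3 = 1.4597
beam 4: φ=270°, α=195°
  direction (-0.9659, -0.2588); cell (1,3); t to first gridline: x 0.4452, y 2.2796 (then +1.0353 / +3.8637)
    (0,3) via x @ 0.4452  # hit
  → r_4 = 0.4452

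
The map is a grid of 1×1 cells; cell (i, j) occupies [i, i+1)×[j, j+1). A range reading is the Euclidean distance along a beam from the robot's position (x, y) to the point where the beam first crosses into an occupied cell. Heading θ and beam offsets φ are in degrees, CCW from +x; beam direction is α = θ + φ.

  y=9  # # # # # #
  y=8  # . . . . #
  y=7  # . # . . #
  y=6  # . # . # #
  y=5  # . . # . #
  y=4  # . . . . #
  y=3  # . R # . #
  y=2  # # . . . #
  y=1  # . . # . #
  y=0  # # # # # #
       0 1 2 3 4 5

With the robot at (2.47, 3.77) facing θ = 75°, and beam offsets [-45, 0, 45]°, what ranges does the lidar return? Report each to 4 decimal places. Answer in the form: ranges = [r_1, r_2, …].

ranges = [2.9214, 2.0478, 2.9400]

beam 1: φ=-45°, α=30°
  direction (0.8660, 0.5000); cell (2,3); t to first gridline: x 0.6120, y 0.4600 (then +1.1547 / +2.0000)
    (2,4) via y @ 0.4600
    (3,4) via x @ 0.6120
    (4,4) via x @ 1.7667
    (4,5) via y @ 2.4600
    (5,5) via x @ 2.9214  # hit
  → r_1 = 2.9214
beam 2: φ=0°, α=75°
  direction (0.2588, 0.9659); cell (2,3); t to first gridline: x 2.0478, y 0.2381 (then +3.8637 / +1.0353)
    (2,4) via y @ 0.2381
    (2,5) via y @ 1.2734
    (3,5) via x @ 2.0478  # hit
  → r_2 = 2.0478
beam 3: φ=45°, α=120°
  direction (-0.5000, 0.8660); cell (2,3); t to first gridline: x 0.9400, y 0.2656 (then +2.0000 / +1.1547)
    (2,4) via y @ 0.2656
    (1,4) via x @ 0.9400
    (1,5) via y @ 1.4203
    (1,6) via y @ 2.5750
    (0,6) via x @ 2.9400  # hit
  → r_3 = 2.9400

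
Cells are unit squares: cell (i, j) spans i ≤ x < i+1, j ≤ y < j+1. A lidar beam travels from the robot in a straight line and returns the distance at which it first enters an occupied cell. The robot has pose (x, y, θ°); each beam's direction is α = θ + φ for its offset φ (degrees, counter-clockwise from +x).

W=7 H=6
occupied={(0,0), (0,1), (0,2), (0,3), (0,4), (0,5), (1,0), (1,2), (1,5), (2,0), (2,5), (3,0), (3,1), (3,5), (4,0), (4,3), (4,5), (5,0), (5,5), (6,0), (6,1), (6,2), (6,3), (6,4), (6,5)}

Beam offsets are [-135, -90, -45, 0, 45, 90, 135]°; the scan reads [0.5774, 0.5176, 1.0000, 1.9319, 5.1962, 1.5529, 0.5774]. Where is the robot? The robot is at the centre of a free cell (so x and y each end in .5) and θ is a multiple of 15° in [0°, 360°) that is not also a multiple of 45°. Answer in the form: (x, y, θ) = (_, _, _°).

Candidates: 17 free-cell centres × 16 headings = 272 poses. Raycast each; keep the one whose scan matches to 4 dp.
  (4.5, 1.5, 210°): beam 1 = 1.5529 ≠ 0.5774 ✗
  (1.5, 1.5, 300°): beam 1 = 0.5176 ≠ 0.5774 ✗
  (2.5, 2.5, 105°): beam 1 = 1.0000 ≠ 0.5774 ✗
  (3.5, 4.5, 165°): beam 1 = 1.0000 ≠ 0.5774 ✗
  (2.5, 3.5, 165°): beam 1 = 3.0000 ≠ 0.5774 ✗
  …
  (5.5, 1.5, 105°): r_1=0.5774, r_2=0.5176, r_3=1.0000, r_4=1.9319, r_5=5.1962, r_6=1.5529, r_7=0.5774 — all match ✓
No second candidate reproduces the full scan.

(x, y, θ) = (5.5, 1.5, 105°)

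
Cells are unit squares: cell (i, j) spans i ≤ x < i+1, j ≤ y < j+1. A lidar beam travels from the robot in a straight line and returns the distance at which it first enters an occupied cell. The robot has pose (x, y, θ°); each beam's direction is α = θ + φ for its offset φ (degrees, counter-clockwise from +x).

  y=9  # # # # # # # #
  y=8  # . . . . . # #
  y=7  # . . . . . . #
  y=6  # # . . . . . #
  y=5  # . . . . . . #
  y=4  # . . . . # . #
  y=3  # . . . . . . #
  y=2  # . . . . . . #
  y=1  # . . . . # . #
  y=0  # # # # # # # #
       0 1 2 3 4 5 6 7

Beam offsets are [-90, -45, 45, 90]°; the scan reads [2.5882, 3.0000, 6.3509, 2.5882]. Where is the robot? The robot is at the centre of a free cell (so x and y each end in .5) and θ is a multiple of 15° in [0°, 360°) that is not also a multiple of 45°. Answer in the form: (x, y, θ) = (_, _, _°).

(x, y, θ) = (2.5, 3.5, 15°)

Enumerate (i+0.5, j+0.5, θ) over the 44 free cells and 16 admissible headings. For each, cast all 4 beams and compare to the given ranges.
  (2.5, 1.5, 120°): beam 1 = 5.1962 ≠ 2.5882 ✗
  (1.5, 2.5, 300°): beam 1 = 0.5774 ≠ 2.5882 ✗
  (6.5, 7.5, 255°): beam 1 = 5.6940 ≠ 2.5882 ✗
  (2.5, 6.5, 165°): beam 2 = 2.8868 ≠ 3.0000 ✗
  …
  (2.5, 3.5, 15°): r_1=2.5882, r_2=3.0000, r_3=6.3509, r_4=2.5882 — all match ✓
Unique over the lattice → pose = (2.5, 3.5, 15°).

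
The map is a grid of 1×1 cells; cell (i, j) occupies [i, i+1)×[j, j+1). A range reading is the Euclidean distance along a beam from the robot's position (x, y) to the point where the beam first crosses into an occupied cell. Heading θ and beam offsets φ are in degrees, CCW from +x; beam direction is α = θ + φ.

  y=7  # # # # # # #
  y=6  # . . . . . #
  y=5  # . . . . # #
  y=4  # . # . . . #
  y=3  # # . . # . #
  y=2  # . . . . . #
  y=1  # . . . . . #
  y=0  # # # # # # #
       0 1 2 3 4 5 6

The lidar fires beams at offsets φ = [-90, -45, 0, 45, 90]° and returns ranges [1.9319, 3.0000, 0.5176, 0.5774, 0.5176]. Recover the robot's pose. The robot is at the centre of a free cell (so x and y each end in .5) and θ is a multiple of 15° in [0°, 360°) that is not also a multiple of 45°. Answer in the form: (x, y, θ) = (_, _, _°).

Enumerate (i+0.5, j+0.5, θ) over the 26 free cells and 16 admissible headings. For each, cast all 5 beams and compare to the given ranges.
  (3.5, 3.5, 15°): beam 1 = 2.5882 ≠ 1.9319 ✗
  (4.5, 4.5, 255°): beam 1 = 1.5529 ≠ 1.9319 ✗
  (4.5, 6.5, 345°): beam 1 = 5.6940 ≠ 1.9319 ✗
  (3.5, 6.5, 210°): beam 1 = 0.5774 ≠ 1.9319 ✗
  (5.5, 6.5, 240°): beam 1 = 1.0000 ≠ 1.9319 ✗
  …
  (5.5, 6.5, 255°): r_1=1.9319, r_2=3.0000, r_3=0.5176, r_4=0.5774, r_5=0.5176 — all match ✓
Only this pose fits every beam.

(x, y, θ) = (5.5, 6.5, 255°)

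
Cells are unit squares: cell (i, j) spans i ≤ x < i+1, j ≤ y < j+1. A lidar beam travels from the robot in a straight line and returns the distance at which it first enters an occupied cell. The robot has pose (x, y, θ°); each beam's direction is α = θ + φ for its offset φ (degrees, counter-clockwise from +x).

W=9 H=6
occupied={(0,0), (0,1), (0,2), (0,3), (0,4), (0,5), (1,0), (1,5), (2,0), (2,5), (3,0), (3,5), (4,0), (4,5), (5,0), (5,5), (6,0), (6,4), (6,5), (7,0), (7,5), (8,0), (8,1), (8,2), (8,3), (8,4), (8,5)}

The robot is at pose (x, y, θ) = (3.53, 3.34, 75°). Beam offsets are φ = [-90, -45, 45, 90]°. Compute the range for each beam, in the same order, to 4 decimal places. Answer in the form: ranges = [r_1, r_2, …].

ranges = [4.6277, 2.8521, 1.9168, 2.6192]

beam 1: φ=-90°, α=345°
  direction (0.9659, -0.2588); cell (3,3); t to first gridline: x 0.4866, y 1.3137 (then +1.0353 / +3.8637)
    (4,3) via x @ 0.4866
    (4,2) via y @ 1.3137
    (5,2) via x @ 1.5219
    (6,2) via x @ 2.5571
    (7,2) via x @ 3.5924
    (8,2) via x @ 4.6277  # hit
  → r_1 = 4.6277
beam 2: φ=-45°, α=30°
  direction (0.8660, 0.5000); cell (3,3); t to first gridline: x 0.5427, y 1.3200 (then +1.1547 / +2.0000)
    (4,3) via x @ 0.5427
    (4,4) via y @ 1.3200
    (5,4) via x @ 1.6974
    (6,4) via x @ 2.8521  # hit
  → r_2 = 2.8521
beam 3: φ=45°, α=120°
  direction (-0.5000, 0.8660); cell (3,3); t to first gridline: x 1.0600, y 0.7621 (then +2.0000 / +1.1547)
    (3,4) via y @ 0.7621
    (2,4) via x @ 1.0600
    (2,5) via y @ 1.9168  # hit
  → r_3 = 1.9168
beam 4: φ=90°, α=165°
  direction (-0.9659, 0.2588); cell (3,3); t to first gridline: x 0.5487, y 2.5500 (then +1.0353 / +3.8637)
    (2,3) via x @ 0.5487
    (1,3) via x @ 1.5840
    (1,4) via y @ 2.5500
    (0,4) via x @ 2.6192  # hit
  → r_4 = 2.6192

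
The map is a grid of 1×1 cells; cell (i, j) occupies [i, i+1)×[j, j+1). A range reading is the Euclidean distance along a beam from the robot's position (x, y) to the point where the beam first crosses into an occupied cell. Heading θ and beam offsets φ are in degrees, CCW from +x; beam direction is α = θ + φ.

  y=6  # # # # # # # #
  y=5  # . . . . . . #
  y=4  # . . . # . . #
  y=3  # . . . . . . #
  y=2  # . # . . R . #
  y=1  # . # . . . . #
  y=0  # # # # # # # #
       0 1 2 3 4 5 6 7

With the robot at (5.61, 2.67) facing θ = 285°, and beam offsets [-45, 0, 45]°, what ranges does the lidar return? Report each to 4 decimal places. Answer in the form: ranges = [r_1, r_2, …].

beam 1: φ=-45°, α=240°
  d=(-0.5000,-0.8660)  start (5,2)  tX=1.2200 tY=0.7736  stride 1/|dx|=2.0000 1/|dy|=1.1547
    cross y-line → (5,1), t=0.7736
    cross x-line → (4,1), t=1.2200
    cross y-line → (4,0), t=1.9283 (wall)
  → r_1 = 1.9283
beam 2: φ=0°, α=285°
  d=(0.2588,-0.9659)  start (5,2)  tX=1.5068 tY=0.6936  stride 1/|dx|=3.8637 1/|dy|=1.0353
    cross y-line → (5,1), t=0.6936
    cross x-line → (6,1), t=1.5068
    cross y-line → (6,0), t=1.7289 (wall)
  → r_2 = 1.7289
beam 3: φ=45°, α=330°
  d=(0.8660,-0.5000)  start (5,2)  tX=0.4503 tY=1.3400  stride 1/|dx|=1.1547 1/|dy|=2.0000
    cross x-line → (6,2), t=0.4503
    cross y-line → (6,1), t=1.3400
    cross x-line → (7,1), t=1.6050 (wall)
  → r_3 = 1.6050

ranges = [1.9283, 1.7289, 1.6050]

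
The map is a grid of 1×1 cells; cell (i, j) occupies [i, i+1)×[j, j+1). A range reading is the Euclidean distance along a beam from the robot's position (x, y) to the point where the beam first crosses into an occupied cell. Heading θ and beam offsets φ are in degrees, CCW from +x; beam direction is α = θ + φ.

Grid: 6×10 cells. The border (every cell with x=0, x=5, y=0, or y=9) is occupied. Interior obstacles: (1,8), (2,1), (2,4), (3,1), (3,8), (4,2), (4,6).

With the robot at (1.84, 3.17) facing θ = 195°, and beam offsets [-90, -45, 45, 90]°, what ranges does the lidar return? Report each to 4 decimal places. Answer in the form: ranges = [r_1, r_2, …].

beam 1: φ=-90°, α=105°
  d=(-0.2588,0.9659)  start (1,3)  tX=3.2455 tY=0.8593  stride 1/|dx|=3.8637 1/|dy|=1.0353
    cross y-line → (1,4), t=0.8593
    cross y-line → (1,5), t=1.8946
    cross y-line → (1,6), t=2.9298
    cross x-line → (0,6), t=3.2455 (wall)
  → r_1 = 3.2455
beam 2: φ=-45°, α=150°
  d=(-0.8660,0.5000)  start (1,3)  tX=0.9699 tY=1.6600  stride 1/|dx|=1.1547 1/|dy|=2.0000
    cross x-line → (0,3), t=0.9699 (wall)
  → r_2 = 0.9699
beam 3: φ=45°, α=240°
  d=(-0.5000,-0.8660)  start (1,3)  tX=1.6800 tY=0.1963  stride 1/|dx|=2.0000 1/|dy|=1.1547
    cross y-line → (1,2), t=0.1963
    cross y-line → (1,1), t=1.3510
    cross x-line → (0,1), t=1.6800 (wall)
  → r_3 = 1.6800
beam 4: φ=90°, α=285°
  d=(0.2588,-0.9659)  start (1,3)  tX=0.6182 tY=0.1760  stride 1/|dx|=3.8637 1/|dy|=1.0353
    cross y-line → (1,2), t=0.1760
    cross x-line → (2,2), t=0.6182
    cross y-line → (2,1), t=1.2113 (wall)
  → r_4 = 1.2113

ranges = [3.2455, 0.9699, 1.6800, 1.2113]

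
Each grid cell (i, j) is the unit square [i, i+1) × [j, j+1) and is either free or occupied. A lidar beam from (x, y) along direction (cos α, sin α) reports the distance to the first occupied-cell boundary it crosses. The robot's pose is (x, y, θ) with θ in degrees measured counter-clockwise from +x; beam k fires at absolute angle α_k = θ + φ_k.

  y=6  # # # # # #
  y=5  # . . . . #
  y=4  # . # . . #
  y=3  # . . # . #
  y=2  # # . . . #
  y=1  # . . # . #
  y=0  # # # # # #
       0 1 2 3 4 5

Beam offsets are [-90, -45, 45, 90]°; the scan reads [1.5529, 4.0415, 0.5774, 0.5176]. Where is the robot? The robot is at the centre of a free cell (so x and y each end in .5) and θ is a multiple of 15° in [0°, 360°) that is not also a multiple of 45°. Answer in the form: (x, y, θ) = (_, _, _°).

(x, y, θ) = (1.5, 1.5, 75°)

Enumerate (i+0.5, j+0.5, θ) over the 16 free cells and 16 admissible headings. For each, cast all 4 beams and compare to the given ranges.
  (1.5, 4.5, 75°): beam 1 = 0.5176 ≠ 1.5529 ✗
  (1.5, 3.5, 240°): beam 1 = 0.5774 ≠ 1.5529 ✗
  (1.5, 3.5, 105°): beam 2 = 1.0000 ≠ 4.0415 ✗
  (2.5, 3.5, 30°): beam 1 = 1.7321 ≠ 1.5529 ✗
  (2.5, 2.5, 330°): beam 1 = 1.7321 ≠ 1.5529 ✗
  …
  (1.5, 1.5, 75°): r_1=1.5529, r_2=4.0415, r_3=0.5774, r_4=0.5176 — all match ✓
Only this pose fits every beam.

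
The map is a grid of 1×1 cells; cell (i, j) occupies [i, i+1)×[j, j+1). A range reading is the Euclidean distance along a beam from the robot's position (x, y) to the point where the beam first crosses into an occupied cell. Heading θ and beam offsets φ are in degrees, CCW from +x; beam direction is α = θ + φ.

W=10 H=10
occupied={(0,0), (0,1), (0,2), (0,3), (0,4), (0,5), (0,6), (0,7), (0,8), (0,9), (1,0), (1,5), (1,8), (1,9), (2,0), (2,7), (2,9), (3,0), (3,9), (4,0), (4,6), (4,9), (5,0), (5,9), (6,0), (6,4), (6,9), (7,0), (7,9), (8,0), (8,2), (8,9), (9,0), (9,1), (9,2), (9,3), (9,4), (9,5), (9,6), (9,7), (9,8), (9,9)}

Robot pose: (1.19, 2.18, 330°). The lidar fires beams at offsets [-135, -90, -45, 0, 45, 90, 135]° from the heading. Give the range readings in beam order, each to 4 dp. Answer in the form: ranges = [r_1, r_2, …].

ranges = [0.1967, 0.3800, 1.2216, 2.3600, 8.0855, 7.8751, 0.7341]

beam 1: φ=-135°, α=195°
  direction (-0.9659, -0.2588); cell (1,2); t to first gridline: x 0.1967, y 0.6955 (then +1.0353 / +3.8637)
    (0,2) via x @ 0.1967  # hit
  → r_1 = 0.1967
beam 2: φ=-90°, α=240°
  direction (-0.5000, -0.8660); cell (1,2); t to first gridline: x 0.3800, y 0.2078 (then +2.0000 / +1.1547)
    (1,1) via y @ 0.2078
    (0,1) via x @ 0.3800  # hit
  → r_2 = 0.3800
beam 3: φ=-45°, α=285°
  direction (0.2588, -0.9659); cell (1,2); t to first gridline: x 3.1296, y 0.1863 (then +3.8637 / +1.0353)
    (1,1) via y @ 0.1863
    (1,0) via y @ 1.2216  # hit
  → r_3 = 1.2216
beam 4: φ=0°, α=330°
  direction (0.8660, -0.5000); cell (1,2); t to first gridline: x 0.9353, y 0.3600 (then +1.1547 / +2.0000)
    (1,1) via y @ 0.3600
    (2,1) via x @ 0.9353
    (3,1) via x @ 2.0900
    (3,0) via y @ 2.3600  # hit
  → r_4 = 2.3600
beam 5: φ=45°, α=15°
  direction (0.9659, 0.2588); cell (1,2); t to first gridline: x 0.8386, y 3.1682 (then +1.0353 / +3.8637)
    (2,2) via x @ 0.8386
    (3,2) via x @ 1.8738
    (4,2) via x @ 2.9091
    (4,3) via y @ 3.1682
    (5,3) via x @ 3.9444
    (6,3) via x @ 4.9797
    (7,3) via x @ 6.0150
    (7,4) via y @ 7.0319
    (8,4) via x @ 7.0502
    (9,4) via x @ 8.0855  # hit
  → r_5 = 8.0855
beam 6: φ=90°, α=60°
  direction (0.5000, 0.8660); cell (1,2); t to first gridline: x 1.6200, y 0.9469 (then +2.0000 / +1.1547)
    (1,3) via y @ 0.9469
    (2,3) via x @ 1.6200
    (2,4) via y @ 2.1016
    (2,5) via y @ 3.2563
    (3,5) via x @ 3.6200
    (3,6) via y @ 4.4110
    (3,7) via y @ 5.5657
    (4,7) via x @ 5.6200
    (4,8) via y @ 6.7204
    (5,8) via x @ 7.6200
    (5,9) via y @ 7.8751  # hit
  → r_6 = 7.8751
beam 7: φ=135°, α=105°
  direction (-0.2588, 0.9659); cell (1,2); t to first gridline: x 0.7341, y 0.8489 (then +3.8637 / +1.0353)
    (0,2) via x @ 0.7341  # hit
  → r_7 = 0.7341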